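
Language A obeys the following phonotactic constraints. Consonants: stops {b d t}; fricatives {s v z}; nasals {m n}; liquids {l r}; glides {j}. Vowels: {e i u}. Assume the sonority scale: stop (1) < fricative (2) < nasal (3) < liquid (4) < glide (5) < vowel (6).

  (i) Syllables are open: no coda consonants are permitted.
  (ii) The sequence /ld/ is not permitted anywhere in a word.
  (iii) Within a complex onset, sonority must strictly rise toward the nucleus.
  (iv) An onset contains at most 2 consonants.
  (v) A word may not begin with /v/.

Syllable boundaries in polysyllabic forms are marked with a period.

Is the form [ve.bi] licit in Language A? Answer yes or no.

[ve.bi] — violates constraint (v): word begins with /v/ → illicit

no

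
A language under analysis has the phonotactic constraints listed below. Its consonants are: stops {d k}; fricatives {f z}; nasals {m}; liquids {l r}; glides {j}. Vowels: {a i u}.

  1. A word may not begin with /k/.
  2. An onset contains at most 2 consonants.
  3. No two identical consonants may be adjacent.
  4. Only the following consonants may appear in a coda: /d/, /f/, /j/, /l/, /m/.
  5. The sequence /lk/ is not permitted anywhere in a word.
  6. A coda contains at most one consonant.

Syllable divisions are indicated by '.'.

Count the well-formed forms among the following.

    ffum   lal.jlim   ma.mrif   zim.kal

ffum — violates constraint 3: adjacent identical consonants /ff/ → ill-formed
lal.jlim — σ1 onset /l/, coda /l/ ok; σ2 onset /jl/ (2C), coda /m/ ok → well-formed
ma.mrif — σ1 onset /m/, coda /∅/ ok; σ2 onset /mr/ (2C), coda /f/ ok → well-formed
zim.kal — σ1 onset /z/, coda /m/ ok; σ2 onset /k/, coda /l/ ok → well-formed
Well-formed: lal.jlim, ma.mrif, zim.kal → 3.

3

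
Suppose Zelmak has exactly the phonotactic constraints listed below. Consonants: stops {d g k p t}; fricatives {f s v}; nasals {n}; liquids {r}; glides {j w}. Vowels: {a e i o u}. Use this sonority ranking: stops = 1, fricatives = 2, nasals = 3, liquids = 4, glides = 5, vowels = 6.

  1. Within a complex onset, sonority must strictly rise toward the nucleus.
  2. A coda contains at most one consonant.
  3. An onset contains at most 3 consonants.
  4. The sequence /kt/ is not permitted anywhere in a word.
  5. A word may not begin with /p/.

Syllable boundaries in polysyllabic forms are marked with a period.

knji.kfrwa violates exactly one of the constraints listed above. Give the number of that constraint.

knji.kfrwa: syllable 2 onset /kfrw/ has 4 consonants (> 3).
This is a violation of constraint 3: "An onset contains at most 3 consonants."
The remaining constraints (1, 2, 4, 5) are satisfied.

3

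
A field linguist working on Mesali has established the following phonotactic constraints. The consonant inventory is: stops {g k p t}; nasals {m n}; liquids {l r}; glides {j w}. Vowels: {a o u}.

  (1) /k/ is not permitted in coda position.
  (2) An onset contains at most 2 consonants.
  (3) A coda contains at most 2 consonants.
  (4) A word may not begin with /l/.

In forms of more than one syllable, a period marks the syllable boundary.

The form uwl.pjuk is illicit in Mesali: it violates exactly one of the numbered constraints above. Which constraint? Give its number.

uwl.pjuk: syllable 2 coda contains /k/.
This is a violation of constraint 1: "/k/ is not permitted in coda position."
The remaining constraints (2, 3, 4) are satisfied.

1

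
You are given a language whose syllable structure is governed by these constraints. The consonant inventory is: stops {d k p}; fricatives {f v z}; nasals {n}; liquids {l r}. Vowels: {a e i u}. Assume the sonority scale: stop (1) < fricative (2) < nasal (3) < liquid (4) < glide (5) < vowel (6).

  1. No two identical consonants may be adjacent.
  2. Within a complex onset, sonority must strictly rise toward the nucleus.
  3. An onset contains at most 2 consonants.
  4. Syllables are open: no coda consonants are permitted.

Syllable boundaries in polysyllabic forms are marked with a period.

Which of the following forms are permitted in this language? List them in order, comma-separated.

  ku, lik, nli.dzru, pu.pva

ku, pu.pva

ku — σ1 onset /k/, coda /∅/ ok → permitted
lik — violates constraint 4: syllable 1 coda /k/ has 1 consonant (> 0) → not permitted
nli.dzru — violates constraint 3: syllable 2 onset /dzr/ has 3 consonants (> 2) → not permitted
pu.pva — σ1 onset /p/, coda /∅/ ok; σ2 onset /pv/ (1→2 rises), coda /∅/ ok → permitted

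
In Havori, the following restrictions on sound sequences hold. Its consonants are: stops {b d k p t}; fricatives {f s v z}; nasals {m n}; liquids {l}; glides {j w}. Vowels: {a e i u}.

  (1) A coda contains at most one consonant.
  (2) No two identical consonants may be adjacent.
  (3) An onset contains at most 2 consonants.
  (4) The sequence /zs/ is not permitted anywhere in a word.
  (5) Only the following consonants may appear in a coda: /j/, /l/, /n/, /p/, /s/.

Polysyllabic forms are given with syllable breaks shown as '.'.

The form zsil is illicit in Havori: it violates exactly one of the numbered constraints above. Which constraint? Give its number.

4

zsil: contains banned sequence /zs/.
This is a violation of constraint 4: "The sequence /zs/ is not permitted anywhere in a word."
The remaining constraints (1, 2, 3, 5) are satisfied.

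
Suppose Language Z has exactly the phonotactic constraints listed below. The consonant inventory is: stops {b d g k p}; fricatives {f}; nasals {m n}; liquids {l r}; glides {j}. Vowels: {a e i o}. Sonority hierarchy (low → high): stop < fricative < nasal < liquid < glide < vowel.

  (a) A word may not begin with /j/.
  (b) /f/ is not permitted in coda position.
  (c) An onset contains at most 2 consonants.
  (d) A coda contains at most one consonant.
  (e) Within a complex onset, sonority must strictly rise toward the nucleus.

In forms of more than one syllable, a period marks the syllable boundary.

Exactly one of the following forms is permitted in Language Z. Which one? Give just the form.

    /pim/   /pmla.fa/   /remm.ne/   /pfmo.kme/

/pim/ — σ1 onset /p/, coda /m/ ok → permitted
/pmla.fa/ — violates constraint (c): syllable 1 onset /pml/ has 3 consonants (> 2) → not permitted
/remm.ne/ — violates constraint (d): syllable 1 coda /mm/ has 2 consonants (> 1) → not permitted
/pfmo.kme/ — violates constraint (c): syllable 1 onset /pfm/ has 3 consonants (> 2) → not permitted

/pim/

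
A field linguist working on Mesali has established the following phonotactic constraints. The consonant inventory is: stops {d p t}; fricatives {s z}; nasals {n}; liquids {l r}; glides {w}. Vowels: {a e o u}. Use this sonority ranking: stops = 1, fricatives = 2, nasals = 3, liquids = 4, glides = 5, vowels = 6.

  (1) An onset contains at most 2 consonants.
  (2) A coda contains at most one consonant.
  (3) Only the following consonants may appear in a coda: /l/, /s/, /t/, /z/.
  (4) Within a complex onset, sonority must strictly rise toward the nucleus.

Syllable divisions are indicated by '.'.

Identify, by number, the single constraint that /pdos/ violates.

4

/pdos/: syllable 1 onset /pd/: /p/ (stop, 1) → /d/ (stop, 1) does not rise.
This is a violation of constraint 4: "Within a complex onset, sonority must strictly rise toward the nucleus."
The remaining constraints (1, 2, 3) are satisfied.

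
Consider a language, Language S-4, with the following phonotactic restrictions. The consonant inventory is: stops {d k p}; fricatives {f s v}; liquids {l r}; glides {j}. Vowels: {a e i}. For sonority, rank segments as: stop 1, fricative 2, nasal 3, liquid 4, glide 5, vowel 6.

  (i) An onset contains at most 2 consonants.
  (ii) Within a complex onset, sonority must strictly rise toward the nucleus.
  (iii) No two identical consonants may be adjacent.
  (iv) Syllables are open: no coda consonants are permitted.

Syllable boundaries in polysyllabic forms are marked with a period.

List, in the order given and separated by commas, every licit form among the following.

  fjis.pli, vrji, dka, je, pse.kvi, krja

fjis.pli — violates constraint (iv): syllable 1 coda /s/ has 1 consonant (> 0) → illicit
vrji — violates constraint (i): syllable 1 onset /vrj/ has 3 consonants (> 2) → illicit
dka — violates constraint (ii): syllable 1 onset /dk/: /d/ (stop, 1) → /k/ (stop, 1) does not rise → illicit
je — σ1 onset /j/, coda /∅/ ok → licit
pse.kvi — σ1 onset /ps/ (1→2 rises), coda /∅/ ok; σ2 onset /kv/ (1→2 rises), coda /∅/ ok → licit
krja — violates constraint (i): syllable 1 onset /krj/ has 3 consonants (> 2) → illicit

je, pse.kvi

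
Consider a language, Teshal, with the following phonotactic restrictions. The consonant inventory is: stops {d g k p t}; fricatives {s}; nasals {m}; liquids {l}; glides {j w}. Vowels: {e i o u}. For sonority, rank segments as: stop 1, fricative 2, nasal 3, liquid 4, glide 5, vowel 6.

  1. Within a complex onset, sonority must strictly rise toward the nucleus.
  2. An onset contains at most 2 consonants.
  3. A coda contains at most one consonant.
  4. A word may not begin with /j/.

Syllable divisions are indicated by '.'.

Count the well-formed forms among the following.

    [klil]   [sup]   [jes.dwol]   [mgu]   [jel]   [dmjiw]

[klil] — σ1 onset /kl/ (1→4 rises), coda /l/ ok → well-formed
[sup] — σ1 onset /s/, coda /p/ ok → well-formed
[jes.dwol] — violates constraint 4: word begins with /j/ → ill-formed
[mgu] — violates constraint 1: syllable 1 onset /mg/: /m/ (nasal, 3) → /g/ (stop, 1) does not rise → ill-formed
[jel] — violates constraint 4: word begins with /j/ → ill-formed
[dmjiw] — violates constraint 2: syllable 1 onset /dmj/ has 3 consonants (> 2) → ill-formed
Well-formed: [klil], [sup] → 2.

2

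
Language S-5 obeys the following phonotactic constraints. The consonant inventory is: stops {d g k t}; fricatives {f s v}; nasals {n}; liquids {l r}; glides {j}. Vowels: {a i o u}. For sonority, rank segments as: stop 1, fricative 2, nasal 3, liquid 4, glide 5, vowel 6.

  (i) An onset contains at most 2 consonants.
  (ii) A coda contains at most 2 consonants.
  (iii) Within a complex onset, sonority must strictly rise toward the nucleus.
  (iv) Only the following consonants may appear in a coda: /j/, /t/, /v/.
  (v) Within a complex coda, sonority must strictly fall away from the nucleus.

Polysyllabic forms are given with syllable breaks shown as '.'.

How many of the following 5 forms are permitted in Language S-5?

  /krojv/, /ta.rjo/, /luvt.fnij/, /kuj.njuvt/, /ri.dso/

5

/krojv/ — σ1 onset /kr/ (1→4 rises), coda /jv/ (5→2 falls) ok → permitted
/ta.rjo/ — σ1 onset /t/, coda /∅/ ok; σ2 onset /rj/ (4→5 rises), coda /∅/ ok → permitted
/luvt.fnij/ — σ1 onset /l/, coda /vt/ (2→1 falls) ok; σ2 onset /fn/ (2→3 rises), coda /j/ ok → permitted
/kuj.njuvt/ — σ1 onset /k/, coda /j/ ok; σ2 onset /nj/ (3→5 rises), coda /vt/ (2→1 falls) ok → permitted
/ri.dso/ — σ1 onset /r/, coda /∅/ ok; σ2 onset /ds/ (1→2 rises), coda /∅/ ok → permitted
Permitted: /krojv/, /ta.rjo/, /luvt.fnij/, /kuj.njuvt/, /ri.dso/ → 5.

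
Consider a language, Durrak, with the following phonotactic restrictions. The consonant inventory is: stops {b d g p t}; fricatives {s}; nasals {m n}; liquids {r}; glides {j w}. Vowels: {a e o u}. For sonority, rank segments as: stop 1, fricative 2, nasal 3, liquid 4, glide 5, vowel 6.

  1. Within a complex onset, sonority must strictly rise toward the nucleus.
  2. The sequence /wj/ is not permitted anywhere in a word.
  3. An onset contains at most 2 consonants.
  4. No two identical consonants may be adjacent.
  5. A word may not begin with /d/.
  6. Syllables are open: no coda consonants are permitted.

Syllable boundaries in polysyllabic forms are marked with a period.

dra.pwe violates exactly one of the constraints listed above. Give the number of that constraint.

5

dra.pwe: word begins with /d/.
This is a violation of constraint 5: "A word may not begin with /d/."
The remaining constraints (1, 2, 3, 4, 6) are satisfied.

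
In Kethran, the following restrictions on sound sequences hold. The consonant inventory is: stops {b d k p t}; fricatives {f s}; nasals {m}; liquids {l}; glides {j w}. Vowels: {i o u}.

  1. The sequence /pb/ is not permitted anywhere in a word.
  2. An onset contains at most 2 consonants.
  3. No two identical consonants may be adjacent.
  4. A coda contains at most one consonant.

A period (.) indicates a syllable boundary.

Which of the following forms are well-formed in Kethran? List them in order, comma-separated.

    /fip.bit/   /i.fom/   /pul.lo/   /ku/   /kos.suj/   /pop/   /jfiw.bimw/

/fip.bit/ — violates constraint 1: contains banned sequence /pb/ → ill-formed
/i.fom/ — σ1 onset /∅/, coda /∅/ ok; σ2 onset /f/, coda /m/ ok → well-formed
/pul.lo/ — violates constraint 3: adjacent identical consonants /ll/ → ill-formed
/ku/ — σ1 onset /k/, coda /∅/ ok → well-formed
/kos.suj/ — violates constraint 3: adjacent identical consonants /ss/ → ill-formed
/pop/ — σ1 onset /p/, coda /p/ ok → well-formed
/jfiw.bimw/ — violates constraint 4: syllable 2 coda /mw/ has 2 consonants (> 1) → ill-formed

/i.fom/, /ku/, /pop/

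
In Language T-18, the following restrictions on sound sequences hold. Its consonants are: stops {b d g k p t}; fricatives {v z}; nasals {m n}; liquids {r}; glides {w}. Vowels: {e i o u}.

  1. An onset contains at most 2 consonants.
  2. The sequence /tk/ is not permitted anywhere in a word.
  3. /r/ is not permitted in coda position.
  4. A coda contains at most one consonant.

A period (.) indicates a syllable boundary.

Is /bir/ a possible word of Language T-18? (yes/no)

no

/bir/ — violates constraint 3: syllable 1 coda contains /r/ → phonotactically illegal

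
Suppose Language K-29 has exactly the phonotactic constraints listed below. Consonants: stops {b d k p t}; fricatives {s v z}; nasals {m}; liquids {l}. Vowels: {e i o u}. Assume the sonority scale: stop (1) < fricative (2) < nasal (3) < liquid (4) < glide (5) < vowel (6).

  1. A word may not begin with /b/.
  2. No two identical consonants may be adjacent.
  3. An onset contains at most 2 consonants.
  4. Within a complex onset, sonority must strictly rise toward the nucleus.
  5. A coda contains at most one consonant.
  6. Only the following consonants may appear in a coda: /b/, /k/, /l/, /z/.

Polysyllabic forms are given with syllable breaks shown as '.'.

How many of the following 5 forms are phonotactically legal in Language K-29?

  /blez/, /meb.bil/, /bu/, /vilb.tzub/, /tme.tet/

0

/blez/ — violates constraint 1: word begins with /b/ → phonotactically illegal
/meb.bil/ — violates constraint 2: adjacent identical consonants /bb/ → phonotactically illegal
/bu/ — violates constraint 1: word begins with /b/ → phonotactically illegal
/vilb.tzub/ — violates constraint 5: syllable 1 coda /lb/ has 2 consonants (> 1) → phonotactically illegal
/tme.tet/ — violates constraint 6: syllable 2 coda contains /t/, which is not a licensed coda consonant → phonotactically illegal
No form is phonotactically legal → 0.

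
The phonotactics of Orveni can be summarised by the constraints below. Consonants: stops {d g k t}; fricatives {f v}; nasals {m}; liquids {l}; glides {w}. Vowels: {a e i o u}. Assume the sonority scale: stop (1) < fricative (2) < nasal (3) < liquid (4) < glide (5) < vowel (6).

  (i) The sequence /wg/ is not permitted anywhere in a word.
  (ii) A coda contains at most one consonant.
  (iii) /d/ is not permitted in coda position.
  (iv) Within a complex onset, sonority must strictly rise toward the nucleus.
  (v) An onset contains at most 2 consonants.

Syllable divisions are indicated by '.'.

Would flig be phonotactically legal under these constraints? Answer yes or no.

flig — σ1 onset /fl/ (2→4 rises), coda /g/ ok → phonotactically legal

yes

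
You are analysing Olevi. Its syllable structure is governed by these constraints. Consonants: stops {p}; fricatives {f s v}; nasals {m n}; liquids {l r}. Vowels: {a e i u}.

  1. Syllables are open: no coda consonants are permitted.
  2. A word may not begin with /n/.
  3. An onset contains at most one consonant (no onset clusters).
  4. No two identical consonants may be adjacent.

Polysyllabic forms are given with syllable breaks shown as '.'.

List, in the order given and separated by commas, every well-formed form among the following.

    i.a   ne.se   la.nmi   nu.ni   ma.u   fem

i.a, ma.u

i.a — σ1 onset /∅/, coda /∅/ ok; σ2 onset /∅/, coda /∅/ ok → well-formed
ne.se — violates constraint 2: word begins with /n/ → ill-formed
la.nmi — violates constraint 3: syllable 2 onset /nm/ has 2 consonants (> 1) → ill-formed
nu.ni — violates constraint 2: word begins with /n/ → ill-formed
ma.u — σ1 onset /m/, coda /∅/ ok; σ2 onset /∅/, coda /∅/ ok → well-formed
fem — violates constraint 1: syllable 1 coda /m/ has 1 consonant (> 0) → ill-formed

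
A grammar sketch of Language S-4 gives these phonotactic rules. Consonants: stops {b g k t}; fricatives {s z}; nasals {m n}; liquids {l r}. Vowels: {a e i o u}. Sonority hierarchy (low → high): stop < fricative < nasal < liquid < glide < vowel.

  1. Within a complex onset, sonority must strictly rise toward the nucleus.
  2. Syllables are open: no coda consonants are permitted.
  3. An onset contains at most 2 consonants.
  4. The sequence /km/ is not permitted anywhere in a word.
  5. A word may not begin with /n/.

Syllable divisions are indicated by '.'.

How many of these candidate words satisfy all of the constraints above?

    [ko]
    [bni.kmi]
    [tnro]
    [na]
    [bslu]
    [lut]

[ko] — σ1 onset /k/, coda /∅/ ok → phonotactically legal
[bni.kmi] — violates constraint 4: contains banned sequence /km/ → phonotactically illegal
[tnro] — violates constraint 3: syllable 1 onset /tnr/ has 3 consonants (> 2) → phonotactically illegal
[na] — violates constraint 5: word begins with /n/ → phonotactically illegal
[bslu] — violates constraint 3: syllable 1 onset /bsl/ has 3 consonants (> 2) → phonotactically illegal
[lut] — violates constraint 2: syllable 1 coda /t/ has 1 consonant (> 0) → phonotactically illegal
Phonotactically legal: [ko] → 1.

1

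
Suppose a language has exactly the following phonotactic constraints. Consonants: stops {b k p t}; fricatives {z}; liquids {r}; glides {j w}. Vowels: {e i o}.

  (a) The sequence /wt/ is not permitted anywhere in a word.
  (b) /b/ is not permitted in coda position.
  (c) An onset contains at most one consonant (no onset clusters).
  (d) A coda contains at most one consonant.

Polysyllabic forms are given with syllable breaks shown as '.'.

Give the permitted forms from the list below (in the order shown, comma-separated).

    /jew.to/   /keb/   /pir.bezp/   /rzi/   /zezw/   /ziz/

/jew.to/ — violates constraint (a): contains banned sequence /wt/ → not permitted
/keb/ — violates constraint (b): syllable 1 coda contains /b/ → not permitted
/pir.bezp/ — violates constraint (d): syllable 2 coda /zp/ has 2 consonants (> 1) → not permitted
/rzi/ — violates constraint (c): syllable 1 onset /rz/ has 2 consonants (> 1) → not permitted
/zezw/ — violates constraint (d): syllable 1 coda /zw/ has 2 consonants (> 1) → not permitted
/ziz/ — σ1 onset /z/, coda /z/ ok → permitted

/ziz/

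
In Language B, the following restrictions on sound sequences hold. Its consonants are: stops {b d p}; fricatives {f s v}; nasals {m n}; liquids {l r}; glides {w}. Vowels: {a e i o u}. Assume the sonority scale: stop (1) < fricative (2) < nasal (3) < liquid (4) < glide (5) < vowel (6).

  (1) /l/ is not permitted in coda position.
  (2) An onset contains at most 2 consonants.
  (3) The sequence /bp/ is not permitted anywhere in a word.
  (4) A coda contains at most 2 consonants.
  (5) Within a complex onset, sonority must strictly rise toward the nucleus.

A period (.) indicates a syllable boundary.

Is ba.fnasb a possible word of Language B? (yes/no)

ba.fnasb — σ1 onset /b/, coda /∅/ ok; σ2 onset /fn/ (2→3 rises), coda /sb/ (2C) ok → licit

yes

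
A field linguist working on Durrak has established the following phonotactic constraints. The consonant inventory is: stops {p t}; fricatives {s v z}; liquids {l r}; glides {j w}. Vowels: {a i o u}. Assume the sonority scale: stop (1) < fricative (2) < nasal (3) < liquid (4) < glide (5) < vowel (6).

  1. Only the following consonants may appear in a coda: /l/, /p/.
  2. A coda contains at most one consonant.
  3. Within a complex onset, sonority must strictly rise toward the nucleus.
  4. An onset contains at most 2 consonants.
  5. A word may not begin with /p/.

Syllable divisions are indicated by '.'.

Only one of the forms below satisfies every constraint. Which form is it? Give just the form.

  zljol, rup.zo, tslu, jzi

rup.zo

zljol — violates constraint 4: syllable 1 onset /zlj/ has 3 consonants (> 2) → not permitted
rup.zo — σ1 onset /r/, coda /p/ ok; σ2 onset /z/, coda /∅/ ok → permitted
tslu — violates constraint 4: syllable 1 onset /tsl/ has 3 consonants (> 2) → not permitted
jzi — violates constraint 3: syllable 1 onset /jz/: /j/ (glide, 5) → /z/ (fricative, 2) does not rise → not permitted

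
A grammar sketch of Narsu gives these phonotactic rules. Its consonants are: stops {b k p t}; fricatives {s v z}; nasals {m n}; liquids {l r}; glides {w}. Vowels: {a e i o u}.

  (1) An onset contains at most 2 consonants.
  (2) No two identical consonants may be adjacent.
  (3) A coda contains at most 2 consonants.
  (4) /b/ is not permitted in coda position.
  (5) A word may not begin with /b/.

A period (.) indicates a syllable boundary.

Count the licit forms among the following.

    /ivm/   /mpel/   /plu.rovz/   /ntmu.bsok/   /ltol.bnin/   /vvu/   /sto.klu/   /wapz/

/ivm/ — σ1 onset /∅/, coda /vm/ (2C) ok → licit
/mpel/ — σ1 onset /mp/ (2C), coda /l/ ok → licit
/plu.rovz/ — σ1 onset /pl/ (2C), coda /∅/ ok; σ2 onset /r/, coda /vz/ (2C) ok → licit
/ntmu.bsok/ — violates constraint 1: syllable 1 onset /ntm/ has 3 consonants (> 2) → illicit
/ltol.bnin/ — σ1 onset /lt/ (2C), coda /l/ ok; σ2 onset /bn/ (2C), coda /n/ ok → licit
/vvu/ — violates constraint 2: adjacent identical consonants /vv/ → illicit
/sto.klu/ — σ1 onset /st/ (2C), coda /∅/ ok; σ2 onset /kl/ (2C), coda /∅/ ok → licit
/wapz/ — σ1 onset /w/, coda /pz/ (2C) ok → licit
Licit: /ivm/, /mpel/, /plu.rovz/, /ltol.bnin/, /sto.klu/, /wapz/ → 6.

6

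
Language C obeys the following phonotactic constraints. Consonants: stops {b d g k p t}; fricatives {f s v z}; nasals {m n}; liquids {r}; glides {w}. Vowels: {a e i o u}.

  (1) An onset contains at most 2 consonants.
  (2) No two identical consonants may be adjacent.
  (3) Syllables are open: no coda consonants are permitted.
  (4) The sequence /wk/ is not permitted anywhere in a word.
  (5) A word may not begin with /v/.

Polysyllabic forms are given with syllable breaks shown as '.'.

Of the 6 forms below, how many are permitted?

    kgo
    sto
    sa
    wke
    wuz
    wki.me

kgo — σ1 onset /kg/ (2C), coda /∅/ ok → permitted
sto — σ1 onset /st/ (2C), coda /∅/ ok → permitted
sa — σ1 onset /s/, coda /∅/ ok → permitted
wke — violates constraint 4: contains banned sequence /wk/ → not permitted
wuz — violates constraint 3: syllable 1 coda /z/ has 1 consonant (> 0) → not permitted
wki.me — violates constraint 4: contains banned sequence /wk/ → not permitted
Permitted: kgo, sto, sa → 3.

3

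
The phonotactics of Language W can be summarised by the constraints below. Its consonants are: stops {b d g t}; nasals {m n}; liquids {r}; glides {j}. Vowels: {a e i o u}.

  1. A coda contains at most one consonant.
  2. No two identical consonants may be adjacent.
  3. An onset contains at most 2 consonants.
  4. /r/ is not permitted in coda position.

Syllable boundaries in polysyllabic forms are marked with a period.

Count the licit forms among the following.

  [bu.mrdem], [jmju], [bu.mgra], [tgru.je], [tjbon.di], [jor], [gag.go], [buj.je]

0

[bu.mrdem] — violates constraint 3: syllable 2 onset /mrd/ has 3 consonants (> 2) → illicit
[jmju] — violates constraint 3: syllable 1 onset /jmj/ has 3 consonants (> 2) → illicit
[bu.mgra] — violates constraint 3: syllable 2 onset /mgr/ has 3 consonants (> 2) → illicit
[tgru.je] — violates constraint 3: syllable 1 onset /tgr/ has 3 consonants (> 2) → illicit
[tjbon.di] — violates constraint 3: syllable 1 onset /tjb/ has 3 consonants (> 2) → illicit
[jor] — violates constraint 4: syllable 1 coda contains /r/ → illicit
[gag.go] — violates constraint 2: adjacent identical consonants /gg/ → illicit
[buj.je] — violates constraint 2: adjacent identical consonants /jj/ → illicit
No form is licit → 0.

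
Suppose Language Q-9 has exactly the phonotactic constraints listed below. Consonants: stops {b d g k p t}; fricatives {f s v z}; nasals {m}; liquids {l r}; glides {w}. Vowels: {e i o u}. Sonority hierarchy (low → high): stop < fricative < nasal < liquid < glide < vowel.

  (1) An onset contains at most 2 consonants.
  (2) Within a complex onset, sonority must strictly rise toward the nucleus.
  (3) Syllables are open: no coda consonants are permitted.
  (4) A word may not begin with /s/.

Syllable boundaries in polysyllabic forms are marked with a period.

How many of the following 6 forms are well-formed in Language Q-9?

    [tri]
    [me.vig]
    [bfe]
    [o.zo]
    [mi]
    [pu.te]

5

[tri] — σ1 onset /tr/ (1→4 rises), coda /∅/ ok → well-formed
[me.vig] — violates constraint 3: syllable 2 coda /g/ has 1 consonant (> 0) → ill-formed
[bfe] — σ1 onset /bf/ (1→2 rises), coda /∅/ ok → well-formed
[o.zo] — σ1 onset /∅/, coda /∅/ ok; σ2 onset /z/, coda /∅/ ok → well-formed
[mi] — σ1 onset /m/, coda /∅/ ok → well-formed
[pu.te] — σ1 onset /p/, coda /∅/ ok; σ2 onset /t/, coda /∅/ ok → well-formed
Well-formed: [tri], [bfe], [o.zo], [mi], [pu.te] → 5.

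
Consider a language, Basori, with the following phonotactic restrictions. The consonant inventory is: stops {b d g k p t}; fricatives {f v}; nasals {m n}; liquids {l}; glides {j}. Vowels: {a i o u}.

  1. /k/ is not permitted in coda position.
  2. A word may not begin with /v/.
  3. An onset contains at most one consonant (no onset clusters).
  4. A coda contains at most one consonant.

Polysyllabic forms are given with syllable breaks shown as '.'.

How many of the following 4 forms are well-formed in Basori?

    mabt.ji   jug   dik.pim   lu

mabt.ji — violates constraint 4: syllable 1 coda /bt/ has 2 consonants (> 1) → ill-formed
jug — σ1 onset /j/, coda /g/ ok → well-formed
dik.pim — violates constraint 1: syllable 1 coda contains /k/ → ill-formed
lu — σ1 onset /l/, coda /∅/ ok → well-formed
Well-formed: jug, lu → 2.

2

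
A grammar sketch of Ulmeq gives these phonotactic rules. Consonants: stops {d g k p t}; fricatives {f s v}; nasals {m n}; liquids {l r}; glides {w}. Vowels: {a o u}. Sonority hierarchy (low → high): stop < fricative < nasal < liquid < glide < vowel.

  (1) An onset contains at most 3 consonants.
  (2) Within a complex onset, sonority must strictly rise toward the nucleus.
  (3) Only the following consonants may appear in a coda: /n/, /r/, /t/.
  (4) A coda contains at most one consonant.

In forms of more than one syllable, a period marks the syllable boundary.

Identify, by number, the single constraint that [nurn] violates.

4

[nurn]: syllable 1 coda /rn/ has 2 consonants (> 1).
This is a violation of constraint 4: "A coda contains at most one consonant."
The remaining constraints (1, 2, 3) are satisfied.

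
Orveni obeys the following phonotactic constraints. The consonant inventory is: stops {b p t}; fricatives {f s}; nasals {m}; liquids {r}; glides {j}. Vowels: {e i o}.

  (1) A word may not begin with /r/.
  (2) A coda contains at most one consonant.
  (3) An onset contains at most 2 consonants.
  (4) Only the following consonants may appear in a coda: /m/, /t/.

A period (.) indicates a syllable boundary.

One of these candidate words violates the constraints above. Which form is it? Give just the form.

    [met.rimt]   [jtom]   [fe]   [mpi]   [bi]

[met.rimt]

[met.rimt] — violates constraint 2: syllable 2 coda /mt/ has 2 consonants (> 1) → illicit
[jtom] — σ1 onset /jt/ (2C), coda /m/ ok → licit
[fe] — σ1 onset /f/, coda /∅/ ok → licit
[mpi] — σ1 onset /mp/ (2C), coda /∅/ ok → licit
[bi] — σ1 onset /b/, coda /∅/ ok → licit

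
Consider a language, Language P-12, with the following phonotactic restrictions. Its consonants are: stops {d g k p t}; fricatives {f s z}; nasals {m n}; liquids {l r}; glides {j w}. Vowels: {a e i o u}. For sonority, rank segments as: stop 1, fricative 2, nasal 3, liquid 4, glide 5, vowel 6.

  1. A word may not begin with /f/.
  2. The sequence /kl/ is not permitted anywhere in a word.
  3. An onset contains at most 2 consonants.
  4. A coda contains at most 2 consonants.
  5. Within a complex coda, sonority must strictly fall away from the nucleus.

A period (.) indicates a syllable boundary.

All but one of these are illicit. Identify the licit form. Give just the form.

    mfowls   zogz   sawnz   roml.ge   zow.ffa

mfowls — violates constraint 4: syllable 1 coda /wls/ has 3 consonants (> 2) → illicit
zogz — violates constraint 5: syllable 1 coda /gz/: /g/ (stop, 1) → /z/ (fricative, 2) does not fall → illicit
sawnz — violates constraint 4: syllable 1 coda /wnz/ has 3 consonants (> 2) → illicit
roml.ge — violates constraint 5: syllable 1 coda /ml/: /m/ (nasal, 3) → /l/ (liquid, 4) does not fall → illicit
zow.ffa — σ1 onset /z/, coda /w/ ok; σ2 onset /ff/ (2C), coda /∅/ ok → licit

zow.ffa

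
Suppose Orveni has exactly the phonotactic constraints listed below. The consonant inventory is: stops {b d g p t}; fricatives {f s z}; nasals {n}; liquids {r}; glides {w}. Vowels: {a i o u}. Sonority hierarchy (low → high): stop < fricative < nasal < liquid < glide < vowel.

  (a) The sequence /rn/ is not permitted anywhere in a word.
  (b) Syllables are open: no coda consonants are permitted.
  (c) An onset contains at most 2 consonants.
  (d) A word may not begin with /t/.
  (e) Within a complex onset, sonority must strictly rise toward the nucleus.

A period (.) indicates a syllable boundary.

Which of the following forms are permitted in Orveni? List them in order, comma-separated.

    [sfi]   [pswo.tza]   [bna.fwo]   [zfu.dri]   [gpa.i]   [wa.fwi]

[sfi] — violates constraint (e): syllable 1 onset /sf/: /s/ (fricative, 2) → /f/ (fricative, 2) does not rise → not permitted
[pswo.tza] — violates constraint (c): syllable 1 onset /psw/ has 3 consonants (> 2) → not permitted
[bna.fwo] — σ1 onset /bn/ (1→3 rises), coda /∅/ ok; σ2 onset /fw/ (2→5 rises), coda /∅/ ok → permitted
[zfu.dri] — violates constraint (e): syllable 1 onset /zf/: /z/ (fricative, 2) → /f/ (fricative, 2) does not rise → not permitted
[gpa.i] — violates constraint (e): syllable 1 onset /gp/: /g/ (stop, 1) → /p/ (stop, 1) does not rise → not permitted
[wa.fwi] — σ1 onset /w/, coda /∅/ ok; σ2 onset /fw/ (2→5 rises), coda /∅/ ok → permitted

[bna.fwo], [wa.fwi]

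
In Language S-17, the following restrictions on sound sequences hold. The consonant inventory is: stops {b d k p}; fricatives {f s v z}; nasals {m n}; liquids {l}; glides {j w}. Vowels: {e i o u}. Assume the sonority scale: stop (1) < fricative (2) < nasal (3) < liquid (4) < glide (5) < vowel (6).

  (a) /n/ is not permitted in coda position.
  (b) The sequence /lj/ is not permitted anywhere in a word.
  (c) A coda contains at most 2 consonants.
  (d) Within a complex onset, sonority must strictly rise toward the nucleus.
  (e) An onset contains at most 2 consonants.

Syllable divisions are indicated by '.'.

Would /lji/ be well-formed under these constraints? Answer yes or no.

/lji/ — violates constraint (b): contains banned sequence /lj/ → ill-formed

no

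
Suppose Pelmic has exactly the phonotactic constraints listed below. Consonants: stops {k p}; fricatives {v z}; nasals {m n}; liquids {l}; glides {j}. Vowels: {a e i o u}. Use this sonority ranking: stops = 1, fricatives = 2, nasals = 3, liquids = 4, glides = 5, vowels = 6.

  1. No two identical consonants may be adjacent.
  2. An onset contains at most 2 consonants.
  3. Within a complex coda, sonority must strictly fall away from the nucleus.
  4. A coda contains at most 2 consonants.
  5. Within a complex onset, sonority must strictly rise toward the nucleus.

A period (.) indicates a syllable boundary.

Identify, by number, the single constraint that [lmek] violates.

5

[lmek]: syllable 1 onset /lm/: /l/ (liquid, 4) → /m/ (nasal, 3) does not rise.
This is a violation of constraint 5: "Within a complex onset, sonority must strictly rise toward the nucleus."
The remaining constraints (1, 2, 3, 4) are satisfied.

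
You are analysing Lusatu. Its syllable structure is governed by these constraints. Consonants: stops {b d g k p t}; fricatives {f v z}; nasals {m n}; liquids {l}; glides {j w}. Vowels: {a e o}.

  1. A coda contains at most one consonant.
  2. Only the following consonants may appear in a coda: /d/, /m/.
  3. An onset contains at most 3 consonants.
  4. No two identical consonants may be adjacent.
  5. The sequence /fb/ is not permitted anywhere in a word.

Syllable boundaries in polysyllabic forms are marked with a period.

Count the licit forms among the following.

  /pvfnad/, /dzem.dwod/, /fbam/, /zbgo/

2

/pvfnad/ — violates constraint 3: syllable 1 onset /pvfn/ has 4 consonants (> 3) → illicit
/dzem.dwod/ — σ1 onset /dz/ (2C), coda /m/ ok; σ2 onset /dw/ (2C), coda /d/ ok → licit
/fbam/ — violates constraint 5: contains banned sequence /fb/ → illicit
/zbgo/ — σ1 onset /zbg/ (3C), coda /∅/ ok → licit
Licit: /dzem.dwod/, /zbgo/ → 2.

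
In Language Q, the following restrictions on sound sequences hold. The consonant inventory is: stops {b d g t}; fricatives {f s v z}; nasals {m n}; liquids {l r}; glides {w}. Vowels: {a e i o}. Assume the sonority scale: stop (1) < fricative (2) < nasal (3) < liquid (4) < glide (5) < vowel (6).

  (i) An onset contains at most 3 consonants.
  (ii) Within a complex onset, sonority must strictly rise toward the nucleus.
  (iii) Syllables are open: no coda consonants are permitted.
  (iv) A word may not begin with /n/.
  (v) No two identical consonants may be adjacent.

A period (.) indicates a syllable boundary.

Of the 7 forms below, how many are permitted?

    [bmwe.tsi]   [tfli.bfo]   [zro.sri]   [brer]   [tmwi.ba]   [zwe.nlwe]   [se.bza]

6

[bmwe.tsi] — σ1 onset /bmw/ (1→3→5 rises), coda /∅/ ok; σ2 onset /ts/ (1→2 rises), coda /∅/ ok → permitted
[tfli.bfo] — σ1 onset /tfl/ (1→2→4 rises), coda /∅/ ok; σ2 onset /bf/ (1→2 rises), coda /∅/ ok → permitted
[zro.sri] — σ1 onset /zr/ (2→4 rises), coda /∅/ ok; σ2 onset /sr/ (2→4 rises), coda /∅/ ok → permitted
[brer] — violates constraint (iii): syllable 1 coda /r/ has 1 consonant (> 0) → not permitted
[tmwi.ba] — σ1 onset /tmw/ (1→3→5 rises), coda /∅/ ok; σ2 onset /b/, coda /∅/ ok → permitted
[zwe.nlwe] — σ1 onset /zw/ (2→5 rises), coda /∅/ ok; σ2 onset /nlw/ (3→4→5 rises), coda /∅/ ok → permitted
[se.bza] — σ1 onset /s/, coda /∅/ ok; σ2 onset /bz/ (1→2 rises), coda /∅/ ok → permitted
Permitted: [bmwe.tsi], [tfli.bfo], [zro.sri], [tmwi.ba], [zwe.nlwe], [se.bza] → 6.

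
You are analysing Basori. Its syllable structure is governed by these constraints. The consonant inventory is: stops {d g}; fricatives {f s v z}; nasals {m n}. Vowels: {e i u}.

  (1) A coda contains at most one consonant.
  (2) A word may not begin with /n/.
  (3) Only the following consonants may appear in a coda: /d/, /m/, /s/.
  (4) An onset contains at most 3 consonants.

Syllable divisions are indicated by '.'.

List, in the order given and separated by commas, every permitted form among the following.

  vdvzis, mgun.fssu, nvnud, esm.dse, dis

dis

vdvzis — violates constraint 4: syllable 1 onset /vdvz/ has 4 consonants (> 3) → not permitted
mgun.fssu — violates constraint 3: syllable 1 coda contains /n/, which is not a licensed coda consonant → not permitted
nvnud — violates constraint 2: word begins with /n/ → not permitted
esm.dse — violates constraint 1: syllable 1 coda /sm/ has 2 consonants (> 1) → not permitted
dis — σ1 onset /d/, coda /s/ ok → permitted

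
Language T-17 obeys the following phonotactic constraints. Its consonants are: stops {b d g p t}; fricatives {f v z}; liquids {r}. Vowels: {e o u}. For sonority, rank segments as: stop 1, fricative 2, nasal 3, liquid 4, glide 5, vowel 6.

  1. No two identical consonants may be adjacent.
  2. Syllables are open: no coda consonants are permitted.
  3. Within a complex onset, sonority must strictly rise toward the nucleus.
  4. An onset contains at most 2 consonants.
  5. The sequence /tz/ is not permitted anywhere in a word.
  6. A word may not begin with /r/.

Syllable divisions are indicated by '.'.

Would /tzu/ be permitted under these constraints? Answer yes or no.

/tzu/ — violates constraint 5: contains banned sequence /tz/ → not permitted

no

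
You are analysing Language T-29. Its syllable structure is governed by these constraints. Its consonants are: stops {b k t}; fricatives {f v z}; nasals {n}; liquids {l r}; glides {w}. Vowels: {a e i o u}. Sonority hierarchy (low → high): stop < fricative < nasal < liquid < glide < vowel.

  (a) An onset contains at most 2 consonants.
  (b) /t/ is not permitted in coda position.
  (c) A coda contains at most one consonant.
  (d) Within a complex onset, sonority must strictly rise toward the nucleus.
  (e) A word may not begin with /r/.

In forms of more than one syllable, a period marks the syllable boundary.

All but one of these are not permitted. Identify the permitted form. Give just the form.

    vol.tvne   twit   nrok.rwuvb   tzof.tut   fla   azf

vol.tvne — violates constraint (a): syllable 2 onset /tvn/ has 3 consonants (> 2) → not permitted
twit — violates constraint (b): syllable 1 coda contains /t/ → not permitted
nrok.rwuvb — violates constraint (c): syllable 2 coda /vb/ has 2 consonants (> 1) → not permitted
tzof.tut — violates constraint (b): syllable 2 coda contains /t/ → not permitted
fla — σ1 onset /fl/ (2→4 rises), coda /∅/ ok → permitted
azf — violates constraint (c): syllable 1 coda /zf/ has 2 consonants (> 1) → not permitted

fla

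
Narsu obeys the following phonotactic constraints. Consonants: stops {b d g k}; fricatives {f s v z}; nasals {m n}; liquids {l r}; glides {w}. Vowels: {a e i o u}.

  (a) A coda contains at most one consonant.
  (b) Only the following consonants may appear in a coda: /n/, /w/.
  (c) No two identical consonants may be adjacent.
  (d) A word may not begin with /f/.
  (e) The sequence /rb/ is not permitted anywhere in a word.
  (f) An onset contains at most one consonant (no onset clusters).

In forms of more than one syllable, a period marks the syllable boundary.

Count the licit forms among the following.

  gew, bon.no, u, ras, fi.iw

2

gew — σ1 onset /g/, coda /w/ ok → licit
bon.no — violates constraint (c): adjacent identical consonants /nn/ → illicit
u — σ1 onset /∅/, coda /∅/ ok → licit
ras — violates constraint (b): syllable 1 coda contains /s/, which is not a licensed coda consonant → illicit
fi.iw — violates constraint (d): word begins with /f/ → illicit
Licit: gew, u → 2.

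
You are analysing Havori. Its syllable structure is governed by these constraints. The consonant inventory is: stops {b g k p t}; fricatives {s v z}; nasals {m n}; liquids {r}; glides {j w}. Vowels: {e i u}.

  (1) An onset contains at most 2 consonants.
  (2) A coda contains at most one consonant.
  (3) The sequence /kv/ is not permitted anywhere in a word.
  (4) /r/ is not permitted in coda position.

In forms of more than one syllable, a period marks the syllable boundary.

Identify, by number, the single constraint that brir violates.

4

brir: syllable 1 coda contains /r/.
This is a violation of constraint 4: "/r/ is not permitted in coda position."
The remaining constraints (1, 2, 3) are satisfied.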